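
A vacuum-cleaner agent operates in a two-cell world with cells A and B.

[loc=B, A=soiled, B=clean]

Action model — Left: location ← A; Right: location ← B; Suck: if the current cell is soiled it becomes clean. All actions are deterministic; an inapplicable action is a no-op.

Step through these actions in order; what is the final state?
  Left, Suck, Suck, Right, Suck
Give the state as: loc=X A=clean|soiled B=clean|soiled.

[1] after Left: loc=A A=soiled B=clean
[2] after Suck: loc=A A=clean B=clean
[3] after Suck: loc=A A=clean B=clean
[4] after Right: loc=B A=clean B=clean
[5] after Suck: loc=B A=clean B=clean

loc=B A=clean B=clean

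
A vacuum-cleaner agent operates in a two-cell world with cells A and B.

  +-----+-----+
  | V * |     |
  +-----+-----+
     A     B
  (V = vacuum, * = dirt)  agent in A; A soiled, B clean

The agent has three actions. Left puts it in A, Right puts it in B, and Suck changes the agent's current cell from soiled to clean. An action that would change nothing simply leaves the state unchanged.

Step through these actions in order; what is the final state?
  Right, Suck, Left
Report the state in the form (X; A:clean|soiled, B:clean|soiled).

(A; A:soiled, B:clean)

1. Right → (B; A:soiled, B:clean)
2. Suck → (B; A:soiled, B:clean)
3. Left → (A; A:soiled, B:clean)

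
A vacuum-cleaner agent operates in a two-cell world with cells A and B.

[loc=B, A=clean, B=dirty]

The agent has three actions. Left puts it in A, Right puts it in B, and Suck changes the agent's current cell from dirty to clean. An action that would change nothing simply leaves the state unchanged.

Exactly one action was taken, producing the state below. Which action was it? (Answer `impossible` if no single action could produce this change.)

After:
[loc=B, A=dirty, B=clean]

impossible

try  Left: (A; A:clean, B:dirty)
try Right: (B; A:clean, B:dirty)
try  Suck: (B; A:clean, B:clean)
no single action produces the after-state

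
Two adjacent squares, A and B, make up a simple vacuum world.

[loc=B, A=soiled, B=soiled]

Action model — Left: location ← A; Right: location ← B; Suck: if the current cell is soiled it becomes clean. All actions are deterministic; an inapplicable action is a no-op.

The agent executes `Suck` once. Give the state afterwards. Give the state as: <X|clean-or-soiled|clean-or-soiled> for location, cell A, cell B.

start: <B|soiled|soiled>
1) do Suck; now <B|soiled|clean>

<B|soiled|clean>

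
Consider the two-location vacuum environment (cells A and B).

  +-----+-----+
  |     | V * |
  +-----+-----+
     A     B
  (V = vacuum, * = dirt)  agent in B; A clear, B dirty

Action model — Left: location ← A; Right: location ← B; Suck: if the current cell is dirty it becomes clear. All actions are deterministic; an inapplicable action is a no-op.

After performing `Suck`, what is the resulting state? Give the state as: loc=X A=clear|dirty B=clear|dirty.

start: loc=B A=clear B=dirty
Suck (#1): loc=B A=clear B=clear

loc=B A=clear B=clear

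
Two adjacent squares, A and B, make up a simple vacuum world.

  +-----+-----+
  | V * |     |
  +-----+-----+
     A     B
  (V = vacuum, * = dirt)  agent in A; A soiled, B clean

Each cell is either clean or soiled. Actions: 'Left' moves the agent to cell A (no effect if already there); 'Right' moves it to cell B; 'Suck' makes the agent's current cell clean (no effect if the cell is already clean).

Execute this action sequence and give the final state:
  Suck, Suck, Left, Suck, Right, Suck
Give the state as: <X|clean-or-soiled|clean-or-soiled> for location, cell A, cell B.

1) do Suck; now <A|clean|clean>
2) do Suck; now <A|clean|clean>
3) do Left; now <A|clean|clean>
4) do Suck; now <A|clean|clean>
5) do Right; now <B|clean|clean>
6) do Suck; now <B|clean|clean>

<B|clean|clean>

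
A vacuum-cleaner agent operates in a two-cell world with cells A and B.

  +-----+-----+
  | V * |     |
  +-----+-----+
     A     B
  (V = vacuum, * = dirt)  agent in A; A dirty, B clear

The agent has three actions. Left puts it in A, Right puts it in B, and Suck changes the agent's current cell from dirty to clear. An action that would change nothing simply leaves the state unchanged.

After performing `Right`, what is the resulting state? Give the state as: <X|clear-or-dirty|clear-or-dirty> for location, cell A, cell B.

<B|dirty|clear>

start: <A|dirty|clear>
[1] after Right: <B|dirty|clear>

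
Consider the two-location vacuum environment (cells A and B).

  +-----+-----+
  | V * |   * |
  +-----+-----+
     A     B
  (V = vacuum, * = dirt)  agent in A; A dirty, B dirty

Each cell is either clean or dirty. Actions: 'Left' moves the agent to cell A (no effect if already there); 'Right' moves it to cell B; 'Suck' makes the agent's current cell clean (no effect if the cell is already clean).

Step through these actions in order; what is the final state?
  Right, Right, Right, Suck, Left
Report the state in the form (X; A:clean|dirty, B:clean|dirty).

1) do Right; now (B; A:dirty, B:dirty)
2) do Right; now (B; A:dirty, B:dirty)
3) do Right; now (B; A:dirty, B:dirty)
4) do Suck; now (B; A:dirty, B:clean)
5) do Left; now (A; A:dirty, B:clean)

(A; A:dirty, B:clean)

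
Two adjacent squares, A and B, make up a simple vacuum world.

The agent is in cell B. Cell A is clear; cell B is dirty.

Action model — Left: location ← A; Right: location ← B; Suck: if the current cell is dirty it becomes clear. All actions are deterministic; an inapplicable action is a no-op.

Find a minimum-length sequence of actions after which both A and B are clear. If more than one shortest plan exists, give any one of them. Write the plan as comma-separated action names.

Suck

t=1 Suck ⇒ loc=B A=clear B=clear
min 1: B is dirty, one Suck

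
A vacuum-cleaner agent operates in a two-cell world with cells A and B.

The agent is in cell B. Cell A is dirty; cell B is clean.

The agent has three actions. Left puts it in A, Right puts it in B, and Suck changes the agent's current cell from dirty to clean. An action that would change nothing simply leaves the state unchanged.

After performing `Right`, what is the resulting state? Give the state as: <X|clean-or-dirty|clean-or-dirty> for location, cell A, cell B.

<B|dirty|clean>

start: <B|dirty|clean>
step 1/1 (Right): <B|dirty|clean>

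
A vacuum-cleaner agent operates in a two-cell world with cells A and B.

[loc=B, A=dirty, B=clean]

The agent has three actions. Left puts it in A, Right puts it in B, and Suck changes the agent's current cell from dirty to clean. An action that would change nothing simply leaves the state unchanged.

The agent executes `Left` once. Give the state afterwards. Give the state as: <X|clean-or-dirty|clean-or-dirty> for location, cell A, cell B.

start: <B|dirty|clean>
step 1/1 (Left): <A|dirty|clean>

<A|dirty|clean>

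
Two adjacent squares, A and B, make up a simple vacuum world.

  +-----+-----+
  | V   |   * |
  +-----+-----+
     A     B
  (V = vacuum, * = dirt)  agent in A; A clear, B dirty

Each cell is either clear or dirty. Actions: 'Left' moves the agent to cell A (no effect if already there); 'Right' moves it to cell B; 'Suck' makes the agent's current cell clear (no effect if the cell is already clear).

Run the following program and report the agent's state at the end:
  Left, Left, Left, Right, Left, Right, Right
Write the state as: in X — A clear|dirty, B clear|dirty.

Left (#1): in A — A clear, B dirty
Left (#2): in A — A clear, B dirty
Left (#3): in A — A clear, B dirty
Right (#4): in B — A clear, B dirty
Left (#5): in A — A clear, B dirty
Right (#6): in B — A clear, B dirty
Right (#7): in B — A clear, B dirty

in B — A clear, B dirty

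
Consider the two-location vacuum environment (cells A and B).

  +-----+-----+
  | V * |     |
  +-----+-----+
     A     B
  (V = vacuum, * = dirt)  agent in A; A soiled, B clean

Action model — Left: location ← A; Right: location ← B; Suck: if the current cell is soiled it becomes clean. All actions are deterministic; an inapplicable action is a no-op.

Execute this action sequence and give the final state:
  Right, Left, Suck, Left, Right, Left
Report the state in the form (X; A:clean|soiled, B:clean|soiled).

(A; A:clean, B:clean)

Right (#1): (B; A:soiled, B:clean)
Left (#2): (A; A:soiled, B:clean)
Suck (#3): (A; A:clean, B:clean)
Left (#4): (A; A:clean, B:clean)
Right (#5): (B; A:clean, B:clean)
Left (#6): (A; A:clean, B:clean)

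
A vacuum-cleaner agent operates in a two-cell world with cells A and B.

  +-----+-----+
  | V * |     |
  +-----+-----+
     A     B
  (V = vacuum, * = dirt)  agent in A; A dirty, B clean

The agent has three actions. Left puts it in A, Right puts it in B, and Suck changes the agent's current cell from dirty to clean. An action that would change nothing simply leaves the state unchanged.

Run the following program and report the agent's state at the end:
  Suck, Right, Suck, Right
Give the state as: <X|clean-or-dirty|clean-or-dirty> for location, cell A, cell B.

<B|clean|clean>

1. Suck → <A|clean|clean>
2. Right → <B|clean|clean>
3. Suck → <B|clean|clean>
4. Right → <B|clean|clean>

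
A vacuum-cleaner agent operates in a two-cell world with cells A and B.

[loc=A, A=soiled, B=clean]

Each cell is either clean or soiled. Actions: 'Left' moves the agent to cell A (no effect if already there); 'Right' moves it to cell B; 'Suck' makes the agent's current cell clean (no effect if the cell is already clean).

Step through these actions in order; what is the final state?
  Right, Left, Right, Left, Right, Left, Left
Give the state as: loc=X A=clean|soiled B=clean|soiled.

1. Right → loc=B A=soiled B=clean
2. Left → loc=A A=soiled B=clean
3. Right → loc=B A=soiled B=clean
4. Left → loc=A A=soiled B=clean
5. Right → loc=B A=soiled B=clean
6. Left → loc=A A=soiled B=clean
7. Left → loc=A A=soiled B=clean

loc=A A=soiled B=clean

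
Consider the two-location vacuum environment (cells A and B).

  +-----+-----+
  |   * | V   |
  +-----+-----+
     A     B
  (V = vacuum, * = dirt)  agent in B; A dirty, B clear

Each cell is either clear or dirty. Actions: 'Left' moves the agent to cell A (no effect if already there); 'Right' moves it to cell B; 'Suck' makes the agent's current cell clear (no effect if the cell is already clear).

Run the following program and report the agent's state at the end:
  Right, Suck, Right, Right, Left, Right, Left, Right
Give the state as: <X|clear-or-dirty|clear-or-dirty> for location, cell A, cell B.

Right (#1): <B|dirty|clear>
Suck (#2): <B|dirty|clear>
Right (#3): <B|dirty|clear>
Right (#4): <B|dirty|clear>
Left (#5): <A|dirty|clear>
Right (#6): <B|dirty|clear>
Left (#7): <A|dirty|clear>
Right (#8): <B|dirty|clear>

<B|dirty|clear>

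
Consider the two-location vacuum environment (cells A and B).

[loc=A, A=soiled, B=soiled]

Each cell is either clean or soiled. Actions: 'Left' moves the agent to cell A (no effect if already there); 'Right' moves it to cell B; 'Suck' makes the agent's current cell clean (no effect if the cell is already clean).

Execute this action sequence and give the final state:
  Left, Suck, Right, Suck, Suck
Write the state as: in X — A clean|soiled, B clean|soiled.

t=1 Left ⇒ in A — A soiled, B soiled
t=2 Suck ⇒ in A — A clean, B soiled
t=3 Right ⇒ in B — A clean, B soiled
t=4 Suck ⇒ in B — A clean, B clean
t=5 Suck ⇒ in B — A clean, B clean

in B — A clean, B clean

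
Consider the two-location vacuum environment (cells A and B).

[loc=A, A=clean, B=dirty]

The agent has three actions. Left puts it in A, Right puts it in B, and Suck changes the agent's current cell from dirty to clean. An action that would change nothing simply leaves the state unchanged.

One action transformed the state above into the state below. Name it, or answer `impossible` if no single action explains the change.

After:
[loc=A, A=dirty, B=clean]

impossible

try  Left: (A; A:clean, B:dirty)
try Right: (B; A:clean, B:dirty)
try  Suck: (A; A:clean, B:dirty)
no single action produces the after-state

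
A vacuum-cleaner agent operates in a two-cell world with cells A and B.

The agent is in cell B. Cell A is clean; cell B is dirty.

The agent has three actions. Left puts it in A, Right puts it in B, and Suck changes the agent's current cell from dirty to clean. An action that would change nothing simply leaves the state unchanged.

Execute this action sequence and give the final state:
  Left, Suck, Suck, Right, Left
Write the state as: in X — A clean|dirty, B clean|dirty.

in A — A clean, B dirty

[1] after Left: in A — A clean, B dirty
[2] after Suck: in A — A clean, B dirty
[3] after Suck: in A — A clean, B dirty
[4] after Right: in B — A clean, B dirty
[5] after Left: in A — A clean, B dirty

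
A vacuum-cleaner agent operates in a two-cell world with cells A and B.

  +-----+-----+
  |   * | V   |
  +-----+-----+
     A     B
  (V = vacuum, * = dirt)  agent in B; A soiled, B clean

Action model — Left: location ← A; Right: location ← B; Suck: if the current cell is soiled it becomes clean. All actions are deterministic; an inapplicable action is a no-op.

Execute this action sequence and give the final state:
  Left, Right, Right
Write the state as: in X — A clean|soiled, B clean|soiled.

in B — A soiled, B clean

[1] after Left: in A — A soiled, B clean
[2] after Right: in B — A soiled, B clean
[3] after Right: in B — A soiled, B clean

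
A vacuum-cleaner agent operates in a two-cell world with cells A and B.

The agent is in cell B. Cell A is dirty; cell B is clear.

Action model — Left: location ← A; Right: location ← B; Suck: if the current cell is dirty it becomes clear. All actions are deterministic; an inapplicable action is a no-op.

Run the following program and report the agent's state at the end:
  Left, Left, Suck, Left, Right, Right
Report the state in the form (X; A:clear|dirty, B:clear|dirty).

step 1/6 (Left): (A; A:dirty, B:clear)
step 2/6 (Left): (A; A:dirty, B:clear)
step 3/6 (Suck): (A; A:clear, B:clear)
step 4/6 (Left): (A; A:clear, B:clear)
step 5/6 (Right): (B; A:clear, B:clear)
step 6/6 (Right): (B; A:clear, B:clear)

(B; A:clear, B:clear)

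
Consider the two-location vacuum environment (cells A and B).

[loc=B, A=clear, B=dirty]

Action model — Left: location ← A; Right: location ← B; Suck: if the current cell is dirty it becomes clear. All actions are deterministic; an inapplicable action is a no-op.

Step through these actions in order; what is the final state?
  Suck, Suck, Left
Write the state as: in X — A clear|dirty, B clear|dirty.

step 1/3 (Suck): in B — A clear, B clear
step 2/3 (Suck): in B — A clear, B clear
step 3/3 (Left): in A — A clear, B clear

in A — A clear, B clear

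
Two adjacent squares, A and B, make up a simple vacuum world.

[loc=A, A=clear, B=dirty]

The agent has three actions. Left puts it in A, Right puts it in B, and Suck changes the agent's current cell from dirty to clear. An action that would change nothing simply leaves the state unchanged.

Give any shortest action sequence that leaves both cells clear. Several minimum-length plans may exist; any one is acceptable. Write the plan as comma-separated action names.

1. Right → loc=B A=clear B=dirty
2. Suck → loc=B A=clear B=clear
min 2: go B then Suck

Right, Suck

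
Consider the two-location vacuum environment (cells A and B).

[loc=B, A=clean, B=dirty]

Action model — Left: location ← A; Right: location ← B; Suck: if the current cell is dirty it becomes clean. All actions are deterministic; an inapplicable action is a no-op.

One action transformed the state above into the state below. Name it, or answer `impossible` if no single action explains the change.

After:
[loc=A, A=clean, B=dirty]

try  Left: in A — A clean, B dirty  ← match
try Right: in B — A clean, B dirty
try  Suck: in B — A clean, B clean

Left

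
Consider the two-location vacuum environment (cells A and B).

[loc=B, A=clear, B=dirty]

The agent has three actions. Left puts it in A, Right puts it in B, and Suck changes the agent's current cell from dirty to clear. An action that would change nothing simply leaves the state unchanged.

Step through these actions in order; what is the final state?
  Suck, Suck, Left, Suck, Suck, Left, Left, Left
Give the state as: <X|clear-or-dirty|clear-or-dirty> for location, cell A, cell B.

t=1 Suck ⇒ <B|clear|clear>
t=2 Suck ⇒ <B|clear|clear>
t=3 Left ⇒ <A|clear|clear>
t=4 Suck ⇒ <A|clear|clear>
t=5 Suck ⇒ <A|clear|clear>
t=6 Left ⇒ <A|clear|clear>
t=7 Left ⇒ <A|clear|clear>
t=8 Left ⇒ <A|clear|clear>

<A|clear|clear>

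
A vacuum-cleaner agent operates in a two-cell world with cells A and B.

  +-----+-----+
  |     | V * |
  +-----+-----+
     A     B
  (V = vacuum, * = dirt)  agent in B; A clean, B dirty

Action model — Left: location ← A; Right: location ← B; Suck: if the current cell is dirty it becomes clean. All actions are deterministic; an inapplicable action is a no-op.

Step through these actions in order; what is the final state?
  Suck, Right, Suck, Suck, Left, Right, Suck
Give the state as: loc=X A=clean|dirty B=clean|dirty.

1) do Suck; now loc=B A=clean B=clean
2) do Right; now loc=B A=clean B=clean
3) do Suck; now loc=B A=clean B=clean
4) do Suck; now loc=B A=clean B=clean
5) do Left; now loc=A A=clean B=clean
6) do Right; now loc=B A=clean B=clean
7) do Suck; now loc=B A=clean B=clean

loc=B A=clean B=clean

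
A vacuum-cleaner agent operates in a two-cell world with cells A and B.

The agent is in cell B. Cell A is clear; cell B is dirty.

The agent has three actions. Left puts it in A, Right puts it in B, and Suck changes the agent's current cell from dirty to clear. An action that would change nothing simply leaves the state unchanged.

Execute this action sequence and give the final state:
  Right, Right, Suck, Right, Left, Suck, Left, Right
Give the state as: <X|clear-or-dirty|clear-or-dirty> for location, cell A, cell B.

[1] after Right: <B|clear|dirty>
[2] after Right: <B|clear|dirty>
[3] after Suck: <B|clear|clear>
[4] after Right: <B|clear|clear>
[5] after Left: <A|clear|clear>
[6] after Suck: <A|clear|clear>
[7] after Left: <A|clear|clear>
[8] after Right: <B|clear|clear>

<B|clear|clear>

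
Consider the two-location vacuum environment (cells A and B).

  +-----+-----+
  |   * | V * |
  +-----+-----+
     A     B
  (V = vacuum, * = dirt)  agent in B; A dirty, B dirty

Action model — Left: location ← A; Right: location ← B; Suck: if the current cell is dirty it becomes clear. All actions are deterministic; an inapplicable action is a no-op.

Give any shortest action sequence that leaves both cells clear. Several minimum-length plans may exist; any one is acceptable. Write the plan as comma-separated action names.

Suck, Left, Suck

1) do Suck; now loc=B A=dirty B=clear
2) do Left; now loc=A A=dirty B=clear
3) do Suck; now loc=A A=clear B=clear
min 3: Suck B + move + Suck A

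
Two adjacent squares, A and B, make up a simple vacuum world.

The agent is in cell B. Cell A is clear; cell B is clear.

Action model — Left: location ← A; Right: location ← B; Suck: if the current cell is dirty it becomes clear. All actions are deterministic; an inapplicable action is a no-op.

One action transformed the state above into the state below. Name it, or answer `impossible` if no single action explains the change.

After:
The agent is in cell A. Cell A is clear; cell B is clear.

try  Left: in A — A clear, B clear  ← match
try Right: in B — A clear, B clear
try  Suck: in B — A clear, B clear

Left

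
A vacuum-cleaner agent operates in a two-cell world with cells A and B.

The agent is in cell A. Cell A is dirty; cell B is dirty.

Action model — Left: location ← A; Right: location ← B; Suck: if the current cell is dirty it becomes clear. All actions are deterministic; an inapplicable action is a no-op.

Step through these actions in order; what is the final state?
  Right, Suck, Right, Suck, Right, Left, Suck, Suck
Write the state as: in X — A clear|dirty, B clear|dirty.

in A — A clear, B clear

1) do Right; now in B — A dirty, B dirty
2) do Suck; now in B — A dirty, B clear
3) do Right; now in B — A dirty, B clear
4) do Suck; now in B — A dirty, B clear
5) do Right; now in B — A dirty, B clear
6) do Left; now in A — A dirty, B clear
7) do Suck; now in A — A clear, B clear
8) do Suck; now in A — A clear, B clear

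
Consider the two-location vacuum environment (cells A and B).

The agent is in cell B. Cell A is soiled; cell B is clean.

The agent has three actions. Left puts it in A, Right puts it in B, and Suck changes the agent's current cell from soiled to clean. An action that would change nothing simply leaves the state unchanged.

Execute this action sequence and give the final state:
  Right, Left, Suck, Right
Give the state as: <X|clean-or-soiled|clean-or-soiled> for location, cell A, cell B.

<B|clean|clean>

1) do Right; now <B|soiled|clean>
2) do Left; now <A|soiled|clean>
3) do Suck; now <A|clean|clean>
4) do Right; now <B|clean|clean>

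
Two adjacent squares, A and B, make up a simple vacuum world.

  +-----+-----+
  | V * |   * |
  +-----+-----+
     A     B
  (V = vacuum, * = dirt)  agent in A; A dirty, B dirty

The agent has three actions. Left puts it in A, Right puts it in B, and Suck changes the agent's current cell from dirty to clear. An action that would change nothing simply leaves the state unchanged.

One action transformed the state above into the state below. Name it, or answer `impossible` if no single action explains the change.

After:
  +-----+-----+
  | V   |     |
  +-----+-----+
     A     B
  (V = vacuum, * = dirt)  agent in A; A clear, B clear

impossible

try  Left: in A — A dirty, B dirty
try Right: in B — A dirty, B dirty
try  Suck: in A — A clear, B dirty
no single action produces the after-state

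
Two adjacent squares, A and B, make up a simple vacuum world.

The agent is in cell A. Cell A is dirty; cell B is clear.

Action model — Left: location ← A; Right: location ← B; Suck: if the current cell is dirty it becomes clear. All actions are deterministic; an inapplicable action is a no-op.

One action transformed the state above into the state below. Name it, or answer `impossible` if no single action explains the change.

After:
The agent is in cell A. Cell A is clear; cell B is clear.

try  Left: in A — A dirty, B clear
try Right: in B — A dirty, B clear
try  Suck: in A — A clear, B clear  ← match

Suck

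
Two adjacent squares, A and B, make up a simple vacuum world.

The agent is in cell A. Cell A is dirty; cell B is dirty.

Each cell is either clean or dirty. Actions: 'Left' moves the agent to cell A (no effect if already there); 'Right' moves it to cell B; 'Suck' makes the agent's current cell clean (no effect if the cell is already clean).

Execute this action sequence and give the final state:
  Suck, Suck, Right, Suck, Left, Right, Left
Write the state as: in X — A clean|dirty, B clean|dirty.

in A — A clean, B clean

step 1/7 (Suck): in A — A clean, B dirty
step 2/7 (Suck): in A — A clean, B dirty
step 3/7 (Right): in B — A clean, B dirty
step 4/7 (Suck): in B — A clean, B clean
step 5/7 (Left): in A — A clean, B clean
step 6/7 (Right): in B — A clean, B clean
step 7/7 (Left): in A — A clean, B clean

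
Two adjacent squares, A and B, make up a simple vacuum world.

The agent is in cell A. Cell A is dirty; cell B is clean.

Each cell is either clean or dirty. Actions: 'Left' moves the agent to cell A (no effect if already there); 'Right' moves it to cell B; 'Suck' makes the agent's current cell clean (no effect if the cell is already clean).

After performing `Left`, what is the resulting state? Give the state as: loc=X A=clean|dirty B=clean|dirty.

start: loc=A A=dirty B=clean
step 1/1 (Left): loc=A A=dirty B=clean

loc=A A=dirty B=clean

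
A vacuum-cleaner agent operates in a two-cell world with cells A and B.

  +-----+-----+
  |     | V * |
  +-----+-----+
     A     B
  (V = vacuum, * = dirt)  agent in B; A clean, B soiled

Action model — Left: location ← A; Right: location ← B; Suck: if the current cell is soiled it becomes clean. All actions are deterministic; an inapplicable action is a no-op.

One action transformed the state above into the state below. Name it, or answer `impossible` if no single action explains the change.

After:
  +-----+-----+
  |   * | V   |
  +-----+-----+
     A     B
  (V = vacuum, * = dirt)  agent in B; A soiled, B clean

impossible

try  Left: (A; A:clean, B:soiled)
try Right: (B; A:clean, B:soiled)
try  Suck: (B; A:clean, B:clean)
no single action produces the after-state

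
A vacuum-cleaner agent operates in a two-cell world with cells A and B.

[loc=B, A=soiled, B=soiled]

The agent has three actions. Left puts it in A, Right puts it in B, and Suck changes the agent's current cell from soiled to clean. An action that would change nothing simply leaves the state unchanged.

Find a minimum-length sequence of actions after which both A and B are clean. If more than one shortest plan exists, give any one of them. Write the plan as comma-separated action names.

Suck (#1): loc=B A=soiled B=clean
Left (#2): loc=A A=soiled B=clean
Suck (#3): loc=A A=clean B=clean
min 3: Suck B + move + Suck A

Suck, Left, Suck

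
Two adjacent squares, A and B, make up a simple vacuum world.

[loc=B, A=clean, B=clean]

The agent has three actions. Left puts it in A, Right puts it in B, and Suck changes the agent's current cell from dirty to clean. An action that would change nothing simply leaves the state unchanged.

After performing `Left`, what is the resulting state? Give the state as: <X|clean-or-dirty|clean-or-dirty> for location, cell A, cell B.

start: <B|clean|clean>
step 1/1 (Left): <A|clean|clean>

<A|clean|clean>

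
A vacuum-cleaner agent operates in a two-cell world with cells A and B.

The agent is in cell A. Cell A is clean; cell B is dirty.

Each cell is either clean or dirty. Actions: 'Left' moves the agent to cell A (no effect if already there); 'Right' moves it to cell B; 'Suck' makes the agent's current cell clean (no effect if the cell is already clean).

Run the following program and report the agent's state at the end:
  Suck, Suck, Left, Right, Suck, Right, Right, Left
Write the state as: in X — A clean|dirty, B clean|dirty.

in A — A clean, B clean

t=1 Suck ⇒ in A — A clean, B dirty
t=2 Suck ⇒ in A — A clean, B dirty
t=3 Left ⇒ in A — A clean, B dirty
t=4 Right ⇒ in B — A clean, B dirty
t=5 Suck ⇒ in B — A clean, B clean
t=6 Right ⇒ in B — A clean, B clean
t=7 Right ⇒ in B — A clean, B clean
t=8 Left ⇒ in A — A clean, B clean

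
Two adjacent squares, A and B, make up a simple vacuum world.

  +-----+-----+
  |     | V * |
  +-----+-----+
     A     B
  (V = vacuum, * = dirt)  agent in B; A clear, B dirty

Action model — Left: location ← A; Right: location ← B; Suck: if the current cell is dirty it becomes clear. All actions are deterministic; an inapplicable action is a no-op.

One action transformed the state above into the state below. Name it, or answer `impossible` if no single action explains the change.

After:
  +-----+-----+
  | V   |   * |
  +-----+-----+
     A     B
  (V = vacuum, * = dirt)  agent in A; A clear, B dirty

try  Left: loc=A A=clear B=dirty  ← match
try Right: loc=B A=clear B=dirty
try  Suck: loc=B A=clear B=clear

Left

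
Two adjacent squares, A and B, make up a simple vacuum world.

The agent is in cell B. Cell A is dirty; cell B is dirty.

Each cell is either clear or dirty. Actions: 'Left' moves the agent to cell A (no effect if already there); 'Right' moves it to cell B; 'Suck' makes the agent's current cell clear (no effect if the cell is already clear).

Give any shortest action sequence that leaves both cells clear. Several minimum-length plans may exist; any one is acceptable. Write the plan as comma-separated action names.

Suck, Left, Suck

[1] after Suck: in B — A dirty, B clear
[2] after Left: in A — A dirty, B clear
[3] after Suck: in A — A clear, B clear
min 3: Suck B + move + Suck A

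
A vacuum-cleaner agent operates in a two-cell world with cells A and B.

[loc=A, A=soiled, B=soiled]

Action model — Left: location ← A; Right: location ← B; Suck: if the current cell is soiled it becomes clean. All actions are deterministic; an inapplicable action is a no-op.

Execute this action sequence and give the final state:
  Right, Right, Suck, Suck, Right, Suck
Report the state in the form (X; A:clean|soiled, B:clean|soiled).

(B; A:soiled, B:clean)

Right (#1): (B; A:soiled, B:soiled)
Right (#2): (B; A:soiled, B:soiled)
Suck (#3): (B; A:soiled, B:clean)
Suck (#4): (B; A:soiled, B:clean)
Right (#5): (B; A:soiled, B:clean)
Suck (#6): (B; A:soiled, B:clean)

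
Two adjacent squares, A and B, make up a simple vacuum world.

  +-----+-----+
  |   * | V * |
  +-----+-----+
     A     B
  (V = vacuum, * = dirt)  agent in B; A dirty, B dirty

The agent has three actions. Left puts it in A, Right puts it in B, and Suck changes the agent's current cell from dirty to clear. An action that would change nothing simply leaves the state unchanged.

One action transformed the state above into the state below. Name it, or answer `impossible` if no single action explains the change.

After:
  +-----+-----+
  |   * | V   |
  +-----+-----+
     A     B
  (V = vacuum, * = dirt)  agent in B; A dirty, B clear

Suck

try  Left: (A; A:dirty, B:dirty)
try Right: (B; A:dirty, B:dirty)
try  Suck: (B; A:dirty, B:clear)  ← match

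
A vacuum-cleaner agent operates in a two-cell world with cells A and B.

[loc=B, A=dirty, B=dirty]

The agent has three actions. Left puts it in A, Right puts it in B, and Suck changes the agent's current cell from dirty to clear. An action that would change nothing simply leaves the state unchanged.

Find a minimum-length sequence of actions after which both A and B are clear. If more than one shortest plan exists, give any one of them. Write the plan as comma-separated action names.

[1] after Suck: (B; A:dirty, B:clear)
[2] after Left: (A; A:dirty, B:clear)
[3] after Suck: (A; A:clear, B:clear)
min 3: Suck B + move + Suck A

Suck, Left, Suck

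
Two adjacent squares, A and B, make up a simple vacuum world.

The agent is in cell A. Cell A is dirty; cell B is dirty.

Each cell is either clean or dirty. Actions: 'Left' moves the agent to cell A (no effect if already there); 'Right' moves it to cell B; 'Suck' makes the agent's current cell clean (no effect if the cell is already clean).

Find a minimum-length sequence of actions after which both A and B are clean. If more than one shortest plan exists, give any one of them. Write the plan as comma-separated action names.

1) do Suck; now loc=A A=clean B=dirty
2) do Right; now loc=B A=clean B=dirty
3) do Suck; now loc=B A=clean B=clean
min 3: Suck A + move + Suck B

Suck, Right, Suck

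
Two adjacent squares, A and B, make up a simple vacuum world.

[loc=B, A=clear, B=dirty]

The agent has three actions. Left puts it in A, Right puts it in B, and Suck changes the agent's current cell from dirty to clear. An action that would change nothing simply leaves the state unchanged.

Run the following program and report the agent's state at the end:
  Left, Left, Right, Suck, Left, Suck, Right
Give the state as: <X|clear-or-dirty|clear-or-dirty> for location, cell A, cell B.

<B|clear|clear>

1) do Left; now <A|clear|dirty>
2) do Left; now <A|clear|dirty>
3) do Right; now <B|clear|dirty>
4) do Suck; now <B|clear|clear>
5) do Left; now <A|clear|clear>
6) do Suck; now <A|clear|clear>
7) do Right; now <B|clear|clear>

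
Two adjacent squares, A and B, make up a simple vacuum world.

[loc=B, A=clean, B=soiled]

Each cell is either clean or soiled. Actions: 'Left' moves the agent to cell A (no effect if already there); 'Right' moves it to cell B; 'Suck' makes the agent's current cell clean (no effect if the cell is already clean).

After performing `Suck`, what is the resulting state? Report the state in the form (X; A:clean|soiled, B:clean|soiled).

start: (B; A:clean, B:soiled)
1. Suck → (B; A:clean, B:clean)

(B; A:clean, B:clean)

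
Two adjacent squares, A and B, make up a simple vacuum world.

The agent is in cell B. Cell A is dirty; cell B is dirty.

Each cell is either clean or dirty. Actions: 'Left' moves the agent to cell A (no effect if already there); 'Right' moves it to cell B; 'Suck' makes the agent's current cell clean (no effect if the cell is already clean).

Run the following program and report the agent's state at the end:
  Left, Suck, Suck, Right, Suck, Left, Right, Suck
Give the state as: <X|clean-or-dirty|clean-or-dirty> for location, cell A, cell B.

Left (#1): <A|dirty|dirty>
Suck (#2): <A|clean|dirty>
Suck (#3): <A|clean|dirty>
Right (#4): <B|clean|dirty>
Suck (#5): <B|clean|clean>
Left (#6): <A|clean|clean>
Right (#7): <B|clean|clean>
Suck (#8): <B|clean|clean>

<B|clean|clean>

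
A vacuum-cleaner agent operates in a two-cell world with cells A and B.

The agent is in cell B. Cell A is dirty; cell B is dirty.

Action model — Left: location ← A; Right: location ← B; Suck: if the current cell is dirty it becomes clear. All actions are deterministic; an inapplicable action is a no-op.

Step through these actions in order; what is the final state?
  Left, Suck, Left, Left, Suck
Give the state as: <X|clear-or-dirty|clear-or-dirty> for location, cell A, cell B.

[1] after Left: <A|dirty|dirty>
[2] after Suck: <A|clear|dirty>
[3] after Left: <A|clear|dirty>
[4] after Left: <A|clear|dirty>
[5] after Suck: <A|clear|dirty>

<A|clear|dirty>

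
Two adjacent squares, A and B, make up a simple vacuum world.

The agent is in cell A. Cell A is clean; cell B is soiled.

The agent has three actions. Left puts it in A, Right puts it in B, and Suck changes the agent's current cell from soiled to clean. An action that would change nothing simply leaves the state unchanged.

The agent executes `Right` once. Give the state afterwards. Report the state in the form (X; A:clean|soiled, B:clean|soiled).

start: (A; A:clean, B:soiled)
1) do Right; now (B; A:clean, B:soiled)

(B; A:clean, B:soiled)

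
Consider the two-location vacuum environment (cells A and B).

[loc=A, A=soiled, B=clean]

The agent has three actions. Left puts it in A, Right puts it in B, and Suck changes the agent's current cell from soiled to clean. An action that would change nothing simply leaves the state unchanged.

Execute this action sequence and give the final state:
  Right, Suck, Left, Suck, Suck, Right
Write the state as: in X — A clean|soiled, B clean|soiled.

t=1 Right ⇒ in B — A soiled, B clean
t=2 Suck ⇒ in B — A soiled, B clean
t=3 Left ⇒ in A — A soiled, B clean
t=4 Suck ⇒ in A — A clean, B clean
t=5 Suck ⇒ in A — A clean, B clean
t=6 Right ⇒ in B — A clean, B clean

in B — A clean, B clean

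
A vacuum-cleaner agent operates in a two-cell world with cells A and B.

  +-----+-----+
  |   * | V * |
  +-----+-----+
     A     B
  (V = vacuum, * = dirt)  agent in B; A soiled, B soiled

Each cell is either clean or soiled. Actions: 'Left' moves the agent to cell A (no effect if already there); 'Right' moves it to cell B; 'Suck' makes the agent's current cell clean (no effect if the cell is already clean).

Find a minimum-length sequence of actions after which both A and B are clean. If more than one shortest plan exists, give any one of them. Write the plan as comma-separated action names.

step 1/3 (Suck): loc=B A=soiled B=clean
step 2/3 (Left): loc=A A=soiled B=clean
step 3/3 (Suck): loc=A A=clean B=clean
min 3: Suck B + move + Suck A

Suck, Left, Suck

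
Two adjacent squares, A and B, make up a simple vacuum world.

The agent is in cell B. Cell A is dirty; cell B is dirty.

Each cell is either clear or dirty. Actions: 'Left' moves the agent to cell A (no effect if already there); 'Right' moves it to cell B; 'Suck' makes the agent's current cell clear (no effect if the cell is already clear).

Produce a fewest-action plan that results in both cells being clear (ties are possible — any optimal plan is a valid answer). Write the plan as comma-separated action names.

Suck, Left, Suck

1) do Suck; now loc=B A=dirty B=clear
2) do Left; now loc=A A=dirty B=clear
3) do Suck; now loc=A A=clear B=clear
min 3: Suck B + move + Suck A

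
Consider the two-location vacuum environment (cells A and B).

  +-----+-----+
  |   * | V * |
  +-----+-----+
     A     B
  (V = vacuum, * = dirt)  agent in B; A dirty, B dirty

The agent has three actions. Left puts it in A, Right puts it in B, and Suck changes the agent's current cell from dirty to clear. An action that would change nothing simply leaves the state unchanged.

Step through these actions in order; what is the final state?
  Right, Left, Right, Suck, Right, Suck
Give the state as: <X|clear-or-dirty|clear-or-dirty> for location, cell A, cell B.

Right (#1): <B|dirty|dirty>
Left (#2): <A|dirty|dirty>
Right (#3): <B|dirty|dirty>
Suck (#4): <B|dirty|clear>
Right (#5): <B|dirty|clear>
Suck (#6): <B|dirty|clear>

<B|dirty|clear>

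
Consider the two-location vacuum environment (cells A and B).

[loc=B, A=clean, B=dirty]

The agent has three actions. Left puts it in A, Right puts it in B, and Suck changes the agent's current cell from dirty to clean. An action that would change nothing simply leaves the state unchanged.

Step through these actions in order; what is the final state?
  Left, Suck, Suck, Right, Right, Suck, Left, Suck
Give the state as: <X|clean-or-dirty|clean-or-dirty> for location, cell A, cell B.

<A|clean|clean>

step 1/8 (Left): <A|clean|dirty>
step 2/8 (Suck): <A|clean|dirty>
step 3/8 (Suck): <A|clean|dirty>
step 4/8 (Right): <B|clean|dirty>
step 5/8 (Right): <B|clean|dirty>
step 6/8 (Suck): <B|clean|clean>
step 7/8 (Left): <A|clean|clean>
step 8/8 (Suck): <A|clean|clean>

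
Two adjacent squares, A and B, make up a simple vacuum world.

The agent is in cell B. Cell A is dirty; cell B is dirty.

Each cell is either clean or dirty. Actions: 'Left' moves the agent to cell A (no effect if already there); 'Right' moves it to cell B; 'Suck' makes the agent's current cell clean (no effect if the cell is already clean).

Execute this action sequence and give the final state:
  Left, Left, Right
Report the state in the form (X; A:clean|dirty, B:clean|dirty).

step 1/3 (Left): (A; A:dirty, B:dirty)
step 2/3 (Left): (A; A:dirty, B:dirty)
step 3/3 (Right): (B; A:dirty, B:dirty)

(B; A:dirty, B:dirty)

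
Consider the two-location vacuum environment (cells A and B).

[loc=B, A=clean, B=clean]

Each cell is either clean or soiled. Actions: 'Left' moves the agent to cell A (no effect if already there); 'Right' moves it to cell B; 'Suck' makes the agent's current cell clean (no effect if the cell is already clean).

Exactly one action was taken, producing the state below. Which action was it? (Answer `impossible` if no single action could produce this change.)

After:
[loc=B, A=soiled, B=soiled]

try  Left: in A — A clean, B clean
try Right: in B — A clean, B clean
try  Suck: in B — A clean, B clean
no single action produces the after-state

impossible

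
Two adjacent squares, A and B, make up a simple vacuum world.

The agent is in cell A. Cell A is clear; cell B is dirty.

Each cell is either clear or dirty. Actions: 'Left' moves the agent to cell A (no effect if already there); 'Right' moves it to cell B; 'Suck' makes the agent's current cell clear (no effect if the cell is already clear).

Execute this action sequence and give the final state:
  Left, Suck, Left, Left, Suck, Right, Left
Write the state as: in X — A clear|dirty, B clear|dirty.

in A — A clear, B dirty

1. Left → in A — A clear, B dirty
2. Suck → in A — A clear, B dirty
3. Left → in A — A clear, B dirty
4. Left → in A — A clear, B dirty
5. Suck → in A — A clear, B dirty
6. Right → in B — A clear, B dirty
7. Left → in A — A clear, B dirty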